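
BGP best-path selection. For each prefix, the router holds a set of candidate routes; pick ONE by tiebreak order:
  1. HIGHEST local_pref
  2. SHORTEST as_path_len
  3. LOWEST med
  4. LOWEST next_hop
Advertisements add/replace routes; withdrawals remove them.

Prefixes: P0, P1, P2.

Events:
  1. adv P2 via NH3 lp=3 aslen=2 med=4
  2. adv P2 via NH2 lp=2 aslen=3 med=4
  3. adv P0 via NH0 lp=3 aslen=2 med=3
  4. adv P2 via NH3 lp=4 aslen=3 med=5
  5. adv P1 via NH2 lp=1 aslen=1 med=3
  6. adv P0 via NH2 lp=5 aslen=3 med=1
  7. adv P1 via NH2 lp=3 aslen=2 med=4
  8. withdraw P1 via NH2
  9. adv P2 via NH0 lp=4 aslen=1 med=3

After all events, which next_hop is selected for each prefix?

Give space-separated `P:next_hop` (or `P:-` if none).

Answer: P0:NH2 P1:- P2:NH0

Derivation:
Op 1: best P0=- P1=- P2=NH3
Op 2: best P0=- P1=- P2=NH3
Op 3: best P0=NH0 P1=- P2=NH3
Op 4: best P0=NH0 P1=- P2=NH3
Op 5: best P0=NH0 P1=NH2 P2=NH3
Op 6: best P0=NH2 P1=NH2 P2=NH3
Op 7: best P0=NH2 P1=NH2 P2=NH3
Op 8: best P0=NH2 P1=- P2=NH3
Op 9: best P0=NH2 P1=- P2=NH0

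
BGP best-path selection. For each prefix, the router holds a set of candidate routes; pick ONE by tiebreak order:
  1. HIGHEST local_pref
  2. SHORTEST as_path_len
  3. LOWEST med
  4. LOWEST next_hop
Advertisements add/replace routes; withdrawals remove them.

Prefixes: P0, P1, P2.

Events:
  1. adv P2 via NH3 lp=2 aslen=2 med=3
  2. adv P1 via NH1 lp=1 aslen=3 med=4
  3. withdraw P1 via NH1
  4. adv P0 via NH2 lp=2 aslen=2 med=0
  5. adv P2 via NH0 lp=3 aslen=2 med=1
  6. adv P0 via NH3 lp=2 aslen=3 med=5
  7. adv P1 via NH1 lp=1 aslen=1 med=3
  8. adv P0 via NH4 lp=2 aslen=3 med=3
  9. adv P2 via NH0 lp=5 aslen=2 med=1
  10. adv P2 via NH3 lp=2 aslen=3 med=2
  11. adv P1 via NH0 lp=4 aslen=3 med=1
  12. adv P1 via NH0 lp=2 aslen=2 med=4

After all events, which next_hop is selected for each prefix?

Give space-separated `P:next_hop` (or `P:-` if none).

Op 1: best P0=- P1=- P2=NH3
Op 2: best P0=- P1=NH1 P2=NH3
Op 3: best P0=- P1=- P2=NH3
Op 4: best P0=NH2 P1=- P2=NH3
Op 5: best P0=NH2 P1=- P2=NH0
Op 6: best P0=NH2 P1=- P2=NH0
Op 7: best P0=NH2 P1=NH1 P2=NH0
Op 8: best P0=NH2 P1=NH1 P2=NH0
Op 9: best P0=NH2 P1=NH1 P2=NH0
Op 10: best P0=NH2 P1=NH1 P2=NH0
Op 11: best P0=NH2 P1=NH0 P2=NH0
Op 12: best P0=NH2 P1=NH0 P2=NH0

Answer: P0:NH2 P1:NH0 P2:NH0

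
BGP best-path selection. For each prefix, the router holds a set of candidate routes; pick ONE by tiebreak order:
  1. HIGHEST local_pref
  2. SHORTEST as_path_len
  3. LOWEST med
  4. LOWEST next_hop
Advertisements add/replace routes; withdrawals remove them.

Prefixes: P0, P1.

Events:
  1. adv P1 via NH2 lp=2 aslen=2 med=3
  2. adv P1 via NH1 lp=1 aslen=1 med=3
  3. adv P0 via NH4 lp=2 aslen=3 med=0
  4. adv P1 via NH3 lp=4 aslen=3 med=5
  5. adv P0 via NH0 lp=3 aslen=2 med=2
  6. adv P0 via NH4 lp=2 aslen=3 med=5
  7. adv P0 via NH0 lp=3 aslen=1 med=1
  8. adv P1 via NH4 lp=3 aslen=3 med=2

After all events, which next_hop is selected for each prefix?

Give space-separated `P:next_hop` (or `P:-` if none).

Op 1: best P0=- P1=NH2
Op 2: best P0=- P1=NH2
Op 3: best P0=NH4 P1=NH2
Op 4: best P0=NH4 P1=NH3
Op 5: best P0=NH0 P1=NH3
Op 6: best P0=NH0 P1=NH3
Op 7: best P0=NH0 P1=NH3
Op 8: best P0=NH0 P1=NH3

Answer: P0:NH0 P1:NH3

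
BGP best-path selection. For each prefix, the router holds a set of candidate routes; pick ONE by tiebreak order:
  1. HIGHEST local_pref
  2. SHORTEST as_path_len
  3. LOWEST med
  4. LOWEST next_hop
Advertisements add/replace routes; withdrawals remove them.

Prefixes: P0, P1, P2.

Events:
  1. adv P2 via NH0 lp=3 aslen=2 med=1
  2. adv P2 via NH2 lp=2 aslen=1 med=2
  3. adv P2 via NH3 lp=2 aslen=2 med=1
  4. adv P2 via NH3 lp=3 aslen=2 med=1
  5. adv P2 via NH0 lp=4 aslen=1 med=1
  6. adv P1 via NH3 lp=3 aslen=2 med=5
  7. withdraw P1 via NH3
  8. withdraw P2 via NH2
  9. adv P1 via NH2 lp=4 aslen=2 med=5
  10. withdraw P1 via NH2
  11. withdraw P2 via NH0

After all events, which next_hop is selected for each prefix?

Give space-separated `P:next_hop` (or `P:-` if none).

Op 1: best P0=- P1=- P2=NH0
Op 2: best P0=- P1=- P2=NH0
Op 3: best P0=- P1=- P2=NH0
Op 4: best P0=- P1=- P2=NH0
Op 5: best P0=- P1=- P2=NH0
Op 6: best P0=- P1=NH3 P2=NH0
Op 7: best P0=- P1=- P2=NH0
Op 8: best P0=- P1=- P2=NH0
Op 9: best P0=- P1=NH2 P2=NH0
Op 10: best P0=- P1=- P2=NH0
Op 11: best P0=- P1=- P2=NH3

Answer: P0:- P1:- P2:NH3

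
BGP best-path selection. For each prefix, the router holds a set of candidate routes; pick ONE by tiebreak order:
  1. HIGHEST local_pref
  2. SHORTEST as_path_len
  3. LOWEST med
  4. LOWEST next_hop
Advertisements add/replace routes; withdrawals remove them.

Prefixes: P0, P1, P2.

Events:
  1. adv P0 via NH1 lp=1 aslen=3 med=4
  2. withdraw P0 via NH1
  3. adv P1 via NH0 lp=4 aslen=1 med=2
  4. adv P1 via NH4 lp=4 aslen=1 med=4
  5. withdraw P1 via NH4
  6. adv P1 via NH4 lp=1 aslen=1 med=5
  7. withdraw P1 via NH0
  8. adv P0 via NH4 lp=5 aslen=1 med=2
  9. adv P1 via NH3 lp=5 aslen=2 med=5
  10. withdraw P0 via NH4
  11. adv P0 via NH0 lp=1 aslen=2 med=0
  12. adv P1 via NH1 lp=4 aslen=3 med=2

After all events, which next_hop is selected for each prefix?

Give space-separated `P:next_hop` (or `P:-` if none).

Op 1: best P0=NH1 P1=- P2=-
Op 2: best P0=- P1=- P2=-
Op 3: best P0=- P1=NH0 P2=-
Op 4: best P0=- P1=NH0 P2=-
Op 5: best P0=- P1=NH0 P2=-
Op 6: best P0=- P1=NH0 P2=-
Op 7: best P0=- P1=NH4 P2=-
Op 8: best P0=NH4 P1=NH4 P2=-
Op 9: best P0=NH4 P1=NH3 P2=-
Op 10: best P0=- P1=NH3 P2=-
Op 11: best P0=NH0 P1=NH3 P2=-
Op 12: best P0=NH0 P1=NH3 P2=-

Answer: P0:NH0 P1:NH3 P2:-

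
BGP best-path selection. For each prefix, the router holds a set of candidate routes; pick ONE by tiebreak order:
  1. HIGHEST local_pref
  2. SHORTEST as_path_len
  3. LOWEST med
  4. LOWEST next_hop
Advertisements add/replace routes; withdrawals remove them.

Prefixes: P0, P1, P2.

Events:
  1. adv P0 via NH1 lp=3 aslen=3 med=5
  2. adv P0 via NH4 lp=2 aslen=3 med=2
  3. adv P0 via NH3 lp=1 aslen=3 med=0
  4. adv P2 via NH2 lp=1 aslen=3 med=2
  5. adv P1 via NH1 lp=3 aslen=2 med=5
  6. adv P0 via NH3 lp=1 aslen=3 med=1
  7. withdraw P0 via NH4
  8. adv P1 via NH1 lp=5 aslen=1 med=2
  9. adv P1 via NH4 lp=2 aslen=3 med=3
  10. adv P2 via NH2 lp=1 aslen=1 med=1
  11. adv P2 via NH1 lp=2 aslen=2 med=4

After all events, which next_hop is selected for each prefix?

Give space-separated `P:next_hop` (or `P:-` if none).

Answer: P0:NH1 P1:NH1 P2:NH1

Derivation:
Op 1: best P0=NH1 P1=- P2=-
Op 2: best P0=NH1 P1=- P2=-
Op 3: best P0=NH1 P1=- P2=-
Op 4: best P0=NH1 P1=- P2=NH2
Op 5: best P0=NH1 P1=NH1 P2=NH2
Op 6: best P0=NH1 P1=NH1 P2=NH2
Op 7: best P0=NH1 P1=NH1 P2=NH2
Op 8: best P0=NH1 P1=NH1 P2=NH2
Op 9: best P0=NH1 P1=NH1 P2=NH2
Op 10: best P0=NH1 P1=NH1 P2=NH2
Op 11: best P0=NH1 P1=NH1 P2=NH1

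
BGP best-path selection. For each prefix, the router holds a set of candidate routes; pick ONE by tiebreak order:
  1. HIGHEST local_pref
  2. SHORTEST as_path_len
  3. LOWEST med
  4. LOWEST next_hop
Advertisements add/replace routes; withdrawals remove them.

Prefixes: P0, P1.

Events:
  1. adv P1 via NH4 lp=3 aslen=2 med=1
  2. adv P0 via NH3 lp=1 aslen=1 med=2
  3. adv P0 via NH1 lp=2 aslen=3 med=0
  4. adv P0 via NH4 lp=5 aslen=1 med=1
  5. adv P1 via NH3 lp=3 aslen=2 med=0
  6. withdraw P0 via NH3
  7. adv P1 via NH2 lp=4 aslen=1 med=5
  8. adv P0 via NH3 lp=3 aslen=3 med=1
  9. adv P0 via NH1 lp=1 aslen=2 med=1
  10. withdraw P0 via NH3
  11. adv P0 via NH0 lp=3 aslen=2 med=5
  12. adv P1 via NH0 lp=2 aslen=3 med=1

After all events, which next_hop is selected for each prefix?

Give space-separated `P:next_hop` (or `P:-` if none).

Answer: P0:NH4 P1:NH2

Derivation:
Op 1: best P0=- P1=NH4
Op 2: best P0=NH3 P1=NH4
Op 3: best P0=NH1 P1=NH4
Op 4: best P0=NH4 P1=NH4
Op 5: best P0=NH4 P1=NH3
Op 6: best P0=NH4 P1=NH3
Op 7: best P0=NH4 P1=NH2
Op 8: best P0=NH4 P1=NH2
Op 9: best P0=NH4 P1=NH2
Op 10: best P0=NH4 P1=NH2
Op 11: best P0=NH4 P1=NH2
Op 12: best P0=NH4 P1=NH2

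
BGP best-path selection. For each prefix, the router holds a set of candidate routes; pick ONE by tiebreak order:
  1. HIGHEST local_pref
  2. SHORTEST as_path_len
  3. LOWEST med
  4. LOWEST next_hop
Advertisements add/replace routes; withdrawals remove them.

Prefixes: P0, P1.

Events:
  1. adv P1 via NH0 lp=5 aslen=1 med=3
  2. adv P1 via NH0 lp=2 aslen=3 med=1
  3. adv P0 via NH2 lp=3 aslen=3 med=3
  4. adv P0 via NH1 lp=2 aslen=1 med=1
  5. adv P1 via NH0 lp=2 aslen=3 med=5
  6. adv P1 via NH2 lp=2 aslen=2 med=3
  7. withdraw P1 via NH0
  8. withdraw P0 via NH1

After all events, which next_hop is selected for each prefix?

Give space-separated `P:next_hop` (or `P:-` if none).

Answer: P0:NH2 P1:NH2

Derivation:
Op 1: best P0=- P1=NH0
Op 2: best P0=- P1=NH0
Op 3: best P0=NH2 P1=NH0
Op 4: best P0=NH2 P1=NH0
Op 5: best P0=NH2 P1=NH0
Op 6: best P0=NH2 P1=NH2
Op 7: best P0=NH2 P1=NH2
Op 8: best P0=NH2 P1=NH2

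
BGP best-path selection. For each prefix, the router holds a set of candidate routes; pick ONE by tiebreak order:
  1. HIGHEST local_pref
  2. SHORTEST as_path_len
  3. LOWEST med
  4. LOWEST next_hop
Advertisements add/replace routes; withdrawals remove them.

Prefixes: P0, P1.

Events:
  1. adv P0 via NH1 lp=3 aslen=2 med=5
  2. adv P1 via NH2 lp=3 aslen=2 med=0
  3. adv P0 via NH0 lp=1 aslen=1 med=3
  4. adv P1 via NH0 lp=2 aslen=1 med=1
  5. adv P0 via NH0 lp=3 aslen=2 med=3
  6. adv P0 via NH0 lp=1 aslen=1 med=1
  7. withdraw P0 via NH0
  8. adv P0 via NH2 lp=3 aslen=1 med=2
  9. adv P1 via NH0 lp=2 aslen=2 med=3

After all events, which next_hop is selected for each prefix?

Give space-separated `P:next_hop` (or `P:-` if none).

Op 1: best P0=NH1 P1=-
Op 2: best P0=NH1 P1=NH2
Op 3: best P0=NH1 P1=NH2
Op 4: best P0=NH1 P1=NH2
Op 5: best P0=NH0 P1=NH2
Op 6: best P0=NH1 P1=NH2
Op 7: best P0=NH1 P1=NH2
Op 8: best P0=NH2 P1=NH2
Op 9: best P0=NH2 P1=NH2

Answer: P0:NH2 P1:NH2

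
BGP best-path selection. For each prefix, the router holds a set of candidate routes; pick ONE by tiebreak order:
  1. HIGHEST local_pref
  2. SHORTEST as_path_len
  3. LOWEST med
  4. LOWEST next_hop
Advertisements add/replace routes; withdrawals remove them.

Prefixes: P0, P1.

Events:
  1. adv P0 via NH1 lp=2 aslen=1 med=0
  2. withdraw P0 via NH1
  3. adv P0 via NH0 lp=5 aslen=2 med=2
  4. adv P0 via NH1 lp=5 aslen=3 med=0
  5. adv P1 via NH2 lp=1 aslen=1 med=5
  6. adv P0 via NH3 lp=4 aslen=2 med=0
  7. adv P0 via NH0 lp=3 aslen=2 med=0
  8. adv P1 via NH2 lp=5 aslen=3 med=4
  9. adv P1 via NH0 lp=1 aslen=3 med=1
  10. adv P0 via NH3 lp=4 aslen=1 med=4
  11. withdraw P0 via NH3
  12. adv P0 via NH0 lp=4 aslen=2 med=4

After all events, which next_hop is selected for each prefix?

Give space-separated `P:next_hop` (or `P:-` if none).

Op 1: best P0=NH1 P1=-
Op 2: best P0=- P1=-
Op 3: best P0=NH0 P1=-
Op 4: best P0=NH0 P1=-
Op 5: best P0=NH0 P1=NH2
Op 6: best P0=NH0 P1=NH2
Op 7: best P0=NH1 P1=NH2
Op 8: best P0=NH1 P1=NH2
Op 9: best P0=NH1 P1=NH2
Op 10: best P0=NH1 P1=NH2
Op 11: best P0=NH1 P1=NH2
Op 12: best P0=NH1 P1=NH2

Answer: P0:NH1 P1:NH2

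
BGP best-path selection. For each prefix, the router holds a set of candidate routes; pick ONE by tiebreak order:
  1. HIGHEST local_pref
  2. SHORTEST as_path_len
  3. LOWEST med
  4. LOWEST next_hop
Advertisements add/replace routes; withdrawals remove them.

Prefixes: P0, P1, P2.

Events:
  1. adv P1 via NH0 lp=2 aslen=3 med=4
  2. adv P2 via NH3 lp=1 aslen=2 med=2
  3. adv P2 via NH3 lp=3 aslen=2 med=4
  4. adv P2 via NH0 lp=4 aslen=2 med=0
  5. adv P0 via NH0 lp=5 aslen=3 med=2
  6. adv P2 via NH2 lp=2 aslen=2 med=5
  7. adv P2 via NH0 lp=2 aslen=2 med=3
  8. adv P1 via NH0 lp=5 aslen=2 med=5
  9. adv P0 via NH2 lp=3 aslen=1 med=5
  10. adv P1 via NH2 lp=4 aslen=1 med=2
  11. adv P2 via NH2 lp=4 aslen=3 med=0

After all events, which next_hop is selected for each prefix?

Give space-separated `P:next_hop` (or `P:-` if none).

Op 1: best P0=- P1=NH0 P2=-
Op 2: best P0=- P1=NH0 P2=NH3
Op 3: best P0=- P1=NH0 P2=NH3
Op 4: best P0=- P1=NH0 P2=NH0
Op 5: best P0=NH0 P1=NH0 P2=NH0
Op 6: best P0=NH0 P1=NH0 P2=NH0
Op 7: best P0=NH0 P1=NH0 P2=NH3
Op 8: best P0=NH0 P1=NH0 P2=NH3
Op 9: best P0=NH0 P1=NH0 P2=NH3
Op 10: best P0=NH0 P1=NH0 P2=NH3
Op 11: best P0=NH0 P1=NH0 P2=NH2

Answer: P0:NH0 P1:NH0 P2:NH2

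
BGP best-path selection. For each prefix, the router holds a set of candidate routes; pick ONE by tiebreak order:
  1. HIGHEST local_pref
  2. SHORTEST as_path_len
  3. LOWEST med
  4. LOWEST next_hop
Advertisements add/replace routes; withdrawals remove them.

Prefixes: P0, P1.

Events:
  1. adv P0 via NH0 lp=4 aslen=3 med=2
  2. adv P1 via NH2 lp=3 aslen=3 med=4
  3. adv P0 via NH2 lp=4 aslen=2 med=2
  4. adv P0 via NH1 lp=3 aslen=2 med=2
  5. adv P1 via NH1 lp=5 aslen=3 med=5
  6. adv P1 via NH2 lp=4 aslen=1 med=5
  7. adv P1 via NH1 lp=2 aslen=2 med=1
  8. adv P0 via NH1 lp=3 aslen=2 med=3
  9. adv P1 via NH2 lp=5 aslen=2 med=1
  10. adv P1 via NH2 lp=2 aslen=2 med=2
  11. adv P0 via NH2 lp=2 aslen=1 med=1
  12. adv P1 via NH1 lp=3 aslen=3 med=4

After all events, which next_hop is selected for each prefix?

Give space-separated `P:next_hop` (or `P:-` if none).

Op 1: best P0=NH0 P1=-
Op 2: best P0=NH0 P1=NH2
Op 3: best P0=NH2 P1=NH2
Op 4: best P0=NH2 P1=NH2
Op 5: best P0=NH2 P1=NH1
Op 6: best P0=NH2 P1=NH1
Op 7: best P0=NH2 P1=NH2
Op 8: best P0=NH2 P1=NH2
Op 9: best P0=NH2 P1=NH2
Op 10: best P0=NH2 P1=NH1
Op 11: best P0=NH0 P1=NH1
Op 12: best P0=NH0 P1=NH1

Answer: P0:NH0 P1:NH1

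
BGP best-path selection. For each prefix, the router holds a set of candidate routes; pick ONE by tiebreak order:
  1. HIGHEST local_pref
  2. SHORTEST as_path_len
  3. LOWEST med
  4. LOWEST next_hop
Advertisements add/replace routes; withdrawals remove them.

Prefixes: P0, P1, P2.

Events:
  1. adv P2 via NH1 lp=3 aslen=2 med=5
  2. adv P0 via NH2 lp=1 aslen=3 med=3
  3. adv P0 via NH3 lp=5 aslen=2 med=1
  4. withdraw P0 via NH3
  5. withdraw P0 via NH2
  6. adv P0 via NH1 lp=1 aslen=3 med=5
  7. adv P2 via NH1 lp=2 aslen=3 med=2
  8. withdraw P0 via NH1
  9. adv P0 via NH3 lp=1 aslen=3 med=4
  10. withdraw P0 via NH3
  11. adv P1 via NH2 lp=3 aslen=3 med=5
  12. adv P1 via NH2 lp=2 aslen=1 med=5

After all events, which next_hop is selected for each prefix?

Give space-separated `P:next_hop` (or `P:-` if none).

Answer: P0:- P1:NH2 P2:NH1

Derivation:
Op 1: best P0=- P1=- P2=NH1
Op 2: best P0=NH2 P1=- P2=NH1
Op 3: best P0=NH3 P1=- P2=NH1
Op 4: best P0=NH2 P1=- P2=NH1
Op 5: best P0=- P1=- P2=NH1
Op 6: best P0=NH1 P1=- P2=NH1
Op 7: best P0=NH1 P1=- P2=NH1
Op 8: best P0=- P1=- P2=NH1
Op 9: best P0=NH3 P1=- P2=NH1
Op 10: best P0=- P1=- P2=NH1
Op 11: best P0=- P1=NH2 P2=NH1
Op 12: best P0=- P1=NH2 P2=NH1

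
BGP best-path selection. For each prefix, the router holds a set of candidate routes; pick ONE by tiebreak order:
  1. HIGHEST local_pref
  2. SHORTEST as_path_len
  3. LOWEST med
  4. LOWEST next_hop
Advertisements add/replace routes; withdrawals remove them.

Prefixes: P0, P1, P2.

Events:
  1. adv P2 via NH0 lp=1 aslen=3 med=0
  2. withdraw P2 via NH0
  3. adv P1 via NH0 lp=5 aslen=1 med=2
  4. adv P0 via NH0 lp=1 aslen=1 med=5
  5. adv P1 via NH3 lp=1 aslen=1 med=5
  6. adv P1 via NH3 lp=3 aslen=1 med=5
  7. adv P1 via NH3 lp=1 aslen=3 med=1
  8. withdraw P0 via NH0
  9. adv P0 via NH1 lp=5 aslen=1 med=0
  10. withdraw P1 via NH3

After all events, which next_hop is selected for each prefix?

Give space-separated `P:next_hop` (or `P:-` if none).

Answer: P0:NH1 P1:NH0 P2:-

Derivation:
Op 1: best P0=- P1=- P2=NH0
Op 2: best P0=- P1=- P2=-
Op 3: best P0=- P1=NH0 P2=-
Op 4: best P0=NH0 P1=NH0 P2=-
Op 5: best P0=NH0 P1=NH0 P2=-
Op 6: best P0=NH0 P1=NH0 P2=-
Op 7: best P0=NH0 P1=NH0 P2=-
Op 8: best P0=- P1=NH0 P2=-
Op 9: best P0=NH1 P1=NH0 P2=-
Op 10: best P0=NH1 P1=NH0 P2=-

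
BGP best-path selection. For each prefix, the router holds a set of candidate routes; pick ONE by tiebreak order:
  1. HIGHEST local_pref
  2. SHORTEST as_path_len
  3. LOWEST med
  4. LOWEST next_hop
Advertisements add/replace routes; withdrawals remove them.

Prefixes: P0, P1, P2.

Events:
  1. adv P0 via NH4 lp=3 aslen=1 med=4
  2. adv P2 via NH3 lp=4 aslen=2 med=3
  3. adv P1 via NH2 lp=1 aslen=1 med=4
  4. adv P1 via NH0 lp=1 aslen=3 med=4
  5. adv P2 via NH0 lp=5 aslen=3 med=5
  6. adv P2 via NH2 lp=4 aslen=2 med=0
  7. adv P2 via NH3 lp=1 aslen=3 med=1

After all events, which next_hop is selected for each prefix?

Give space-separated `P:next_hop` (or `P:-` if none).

Answer: P0:NH4 P1:NH2 P2:NH0

Derivation:
Op 1: best P0=NH4 P1=- P2=-
Op 2: best P0=NH4 P1=- P2=NH3
Op 3: best P0=NH4 P1=NH2 P2=NH3
Op 4: best P0=NH4 P1=NH2 P2=NH3
Op 5: best P0=NH4 P1=NH2 P2=NH0
Op 6: best P0=NH4 P1=NH2 P2=NH0
Op 7: best P0=NH4 P1=NH2 P2=NH0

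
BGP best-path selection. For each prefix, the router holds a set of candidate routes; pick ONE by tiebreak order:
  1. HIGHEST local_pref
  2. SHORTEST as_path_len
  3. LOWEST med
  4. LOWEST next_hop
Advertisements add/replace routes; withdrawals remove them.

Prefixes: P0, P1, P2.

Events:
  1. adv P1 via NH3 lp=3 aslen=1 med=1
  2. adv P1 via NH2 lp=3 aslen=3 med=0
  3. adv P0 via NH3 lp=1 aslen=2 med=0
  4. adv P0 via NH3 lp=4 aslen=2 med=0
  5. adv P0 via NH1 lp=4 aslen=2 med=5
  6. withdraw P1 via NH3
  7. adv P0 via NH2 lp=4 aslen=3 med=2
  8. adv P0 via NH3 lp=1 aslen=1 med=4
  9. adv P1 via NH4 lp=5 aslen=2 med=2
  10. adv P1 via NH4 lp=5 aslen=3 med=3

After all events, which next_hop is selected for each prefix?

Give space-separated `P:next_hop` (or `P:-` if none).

Op 1: best P0=- P1=NH3 P2=-
Op 2: best P0=- P1=NH3 P2=-
Op 3: best P0=NH3 P1=NH3 P2=-
Op 4: best P0=NH3 P1=NH3 P2=-
Op 5: best P0=NH3 P1=NH3 P2=-
Op 6: best P0=NH3 P1=NH2 P2=-
Op 7: best P0=NH3 P1=NH2 P2=-
Op 8: best P0=NH1 P1=NH2 P2=-
Op 9: best P0=NH1 P1=NH4 P2=-
Op 10: best P0=NH1 P1=NH4 P2=-

Answer: P0:NH1 P1:NH4 P2:-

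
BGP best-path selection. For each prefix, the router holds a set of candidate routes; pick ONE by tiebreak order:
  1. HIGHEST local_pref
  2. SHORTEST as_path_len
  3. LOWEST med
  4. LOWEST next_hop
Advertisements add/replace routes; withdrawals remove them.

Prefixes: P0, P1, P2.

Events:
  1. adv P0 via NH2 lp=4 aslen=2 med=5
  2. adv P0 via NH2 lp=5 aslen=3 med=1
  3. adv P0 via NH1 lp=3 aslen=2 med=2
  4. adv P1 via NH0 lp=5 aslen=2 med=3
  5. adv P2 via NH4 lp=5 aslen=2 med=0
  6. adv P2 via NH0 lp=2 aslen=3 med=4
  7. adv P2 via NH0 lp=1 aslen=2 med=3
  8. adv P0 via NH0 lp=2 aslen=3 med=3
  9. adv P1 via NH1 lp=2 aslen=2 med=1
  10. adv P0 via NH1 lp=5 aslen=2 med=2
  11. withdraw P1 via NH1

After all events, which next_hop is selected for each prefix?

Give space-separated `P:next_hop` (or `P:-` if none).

Op 1: best P0=NH2 P1=- P2=-
Op 2: best P0=NH2 P1=- P2=-
Op 3: best P0=NH2 P1=- P2=-
Op 4: best P0=NH2 P1=NH0 P2=-
Op 5: best P0=NH2 P1=NH0 P2=NH4
Op 6: best P0=NH2 P1=NH0 P2=NH4
Op 7: best P0=NH2 P1=NH0 P2=NH4
Op 8: best P0=NH2 P1=NH0 P2=NH4
Op 9: best P0=NH2 P1=NH0 P2=NH4
Op 10: best P0=NH1 P1=NH0 P2=NH4
Op 11: best P0=NH1 P1=NH0 P2=NH4

Answer: P0:NH1 P1:NH0 P2:NH4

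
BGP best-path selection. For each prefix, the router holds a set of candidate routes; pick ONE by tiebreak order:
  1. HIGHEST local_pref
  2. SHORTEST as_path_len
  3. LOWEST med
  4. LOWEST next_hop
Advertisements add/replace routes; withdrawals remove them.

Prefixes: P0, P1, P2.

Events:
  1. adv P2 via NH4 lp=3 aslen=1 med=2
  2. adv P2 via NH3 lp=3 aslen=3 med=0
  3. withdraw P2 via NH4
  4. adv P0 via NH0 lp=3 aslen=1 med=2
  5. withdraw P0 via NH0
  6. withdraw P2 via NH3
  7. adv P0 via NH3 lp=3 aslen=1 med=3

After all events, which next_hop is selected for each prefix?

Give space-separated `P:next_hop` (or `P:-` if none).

Answer: P0:NH3 P1:- P2:-

Derivation:
Op 1: best P0=- P1=- P2=NH4
Op 2: best P0=- P1=- P2=NH4
Op 3: best P0=- P1=- P2=NH3
Op 4: best P0=NH0 P1=- P2=NH3
Op 5: best P0=- P1=- P2=NH3
Op 6: best P0=- P1=- P2=-
Op 7: best P0=NH3 P1=- P2=-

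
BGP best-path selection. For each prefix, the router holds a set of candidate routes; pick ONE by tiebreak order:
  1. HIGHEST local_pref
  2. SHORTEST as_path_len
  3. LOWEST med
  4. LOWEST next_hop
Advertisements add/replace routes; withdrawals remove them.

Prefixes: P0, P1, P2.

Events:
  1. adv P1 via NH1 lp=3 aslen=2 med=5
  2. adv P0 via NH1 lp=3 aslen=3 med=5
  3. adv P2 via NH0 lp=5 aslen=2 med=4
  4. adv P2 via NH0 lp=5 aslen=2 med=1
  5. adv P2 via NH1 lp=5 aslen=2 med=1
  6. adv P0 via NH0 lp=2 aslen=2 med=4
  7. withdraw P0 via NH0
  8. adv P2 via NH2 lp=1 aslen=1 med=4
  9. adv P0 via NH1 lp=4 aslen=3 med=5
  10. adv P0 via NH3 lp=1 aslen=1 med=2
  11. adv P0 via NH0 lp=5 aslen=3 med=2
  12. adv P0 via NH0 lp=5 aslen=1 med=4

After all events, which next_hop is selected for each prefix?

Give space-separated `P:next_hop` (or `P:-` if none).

Answer: P0:NH0 P1:NH1 P2:NH0

Derivation:
Op 1: best P0=- P1=NH1 P2=-
Op 2: best P0=NH1 P1=NH1 P2=-
Op 3: best P0=NH1 P1=NH1 P2=NH0
Op 4: best P0=NH1 P1=NH1 P2=NH0
Op 5: best P0=NH1 P1=NH1 P2=NH0
Op 6: best P0=NH1 P1=NH1 P2=NH0
Op 7: best P0=NH1 P1=NH1 P2=NH0
Op 8: best P0=NH1 P1=NH1 P2=NH0
Op 9: best P0=NH1 P1=NH1 P2=NH0
Op 10: best P0=NH1 P1=NH1 P2=NH0
Op 11: best P0=NH0 P1=NH1 P2=NH0
Op 12: best P0=NH0 P1=NH1 P2=NH0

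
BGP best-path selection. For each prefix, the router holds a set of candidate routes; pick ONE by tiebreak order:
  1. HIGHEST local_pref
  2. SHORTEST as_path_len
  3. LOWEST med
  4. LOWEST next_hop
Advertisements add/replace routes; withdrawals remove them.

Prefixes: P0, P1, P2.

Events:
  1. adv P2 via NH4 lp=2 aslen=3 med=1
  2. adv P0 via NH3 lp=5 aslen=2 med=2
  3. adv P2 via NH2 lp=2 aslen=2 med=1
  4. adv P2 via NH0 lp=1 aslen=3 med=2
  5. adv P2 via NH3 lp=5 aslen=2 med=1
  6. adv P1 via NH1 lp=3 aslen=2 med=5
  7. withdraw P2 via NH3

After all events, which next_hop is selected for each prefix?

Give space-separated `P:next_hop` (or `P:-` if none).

Op 1: best P0=- P1=- P2=NH4
Op 2: best P0=NH3 P1=- P2=NH4
Op 3: best P0=NH3 P1=- P2=NH2
Op 4: best P0=NH3 P1=- P2=NH2
Op 5: best P0=NH3 P1=- P2=NH3
Op 6: best P0=NH3 P1=NH1 P2=NH3
Op 7: best P0=NH3 P1=NH1 P2=NH2

Answer: P0:NH3 P1:NH1 P2:NH2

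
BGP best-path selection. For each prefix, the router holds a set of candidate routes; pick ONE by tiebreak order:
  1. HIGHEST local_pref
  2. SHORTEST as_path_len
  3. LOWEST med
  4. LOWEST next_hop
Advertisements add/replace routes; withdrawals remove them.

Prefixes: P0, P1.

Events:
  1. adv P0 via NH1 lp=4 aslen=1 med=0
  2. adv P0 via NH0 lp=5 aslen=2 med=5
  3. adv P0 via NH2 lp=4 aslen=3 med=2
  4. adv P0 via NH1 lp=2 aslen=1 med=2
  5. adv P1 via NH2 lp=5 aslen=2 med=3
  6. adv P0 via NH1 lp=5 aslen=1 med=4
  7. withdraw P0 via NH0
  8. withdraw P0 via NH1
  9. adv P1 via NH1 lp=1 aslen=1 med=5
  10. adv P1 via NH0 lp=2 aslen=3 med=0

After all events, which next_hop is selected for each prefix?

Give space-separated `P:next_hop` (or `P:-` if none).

Op 1: best P0=NH1 P1=-
Op 2: best P0=NH0 P1=-
Op 3: best P0=NH0 P1=-
Op 4: best P0=NH0 P1=-
Op 5: best P0=NH0 P1=NH2
Op 6: best P0=NH1 P1=NH2
Op 7: best P0=NH1 P1=NH2
Op 8: best P0=NH2 P1=NH2
Op 9: best P0=NH2 P1=NH2
Op 10: best P0=NH2 P1=NH2

Answer: P0:NH2 P1:NH2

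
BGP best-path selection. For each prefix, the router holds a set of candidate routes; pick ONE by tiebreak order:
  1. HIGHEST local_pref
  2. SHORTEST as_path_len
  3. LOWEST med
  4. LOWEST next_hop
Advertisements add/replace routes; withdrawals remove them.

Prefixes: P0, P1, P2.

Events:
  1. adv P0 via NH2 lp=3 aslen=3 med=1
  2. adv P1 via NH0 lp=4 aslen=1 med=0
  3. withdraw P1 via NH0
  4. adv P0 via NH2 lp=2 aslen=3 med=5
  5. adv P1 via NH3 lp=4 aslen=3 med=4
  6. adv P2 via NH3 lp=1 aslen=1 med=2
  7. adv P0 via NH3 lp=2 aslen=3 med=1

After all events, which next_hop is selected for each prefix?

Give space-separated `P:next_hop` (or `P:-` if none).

Answer: P0:NH3 P1:NH3 P2:NH3

Derivation:
Op 1: best P0=NH2 P1=- P2=-
Op 2: best P0=NH2 P1=NH0 P2=-
Op 3: best P0=NH2 P1=- P2=-
Op 4: best P0=NH2 P1=- P2=-
Op 5: best P0=NH2 P1=NH3 P2=-
Op 6: best P0=NH2 P1=NH3 P2=NH3
Op 7: best P0=NH3 P1=NH3 P2=NH3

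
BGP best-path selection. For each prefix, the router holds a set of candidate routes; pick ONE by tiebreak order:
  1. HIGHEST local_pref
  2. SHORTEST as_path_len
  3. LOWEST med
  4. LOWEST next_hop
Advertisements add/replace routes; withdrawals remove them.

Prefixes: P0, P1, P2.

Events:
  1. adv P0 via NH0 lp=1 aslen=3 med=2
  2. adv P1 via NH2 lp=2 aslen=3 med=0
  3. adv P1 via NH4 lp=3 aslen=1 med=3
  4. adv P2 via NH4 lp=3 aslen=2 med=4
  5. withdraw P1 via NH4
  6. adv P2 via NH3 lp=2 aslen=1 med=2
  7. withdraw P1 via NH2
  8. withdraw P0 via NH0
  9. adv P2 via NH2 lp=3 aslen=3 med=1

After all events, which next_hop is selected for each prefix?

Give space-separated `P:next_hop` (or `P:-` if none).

Answer: P0:- P1:- P2:NH4

Derivation:
Op 1: best P0=NH0 P1=- P2=-
Op 2: best P0=NH0 P1=NH2 P2=-
Op 3: best P0=NH0 P1=NH4 P2=-
Op 4: best P0=NH0 P1=NH4 P2=NH4
Op 5: best P0=NH0 P1=NH2 P2=NH4
Op 6: best P0=NH0 P1=NH2 P2=NH4
Op 7: best P0=NH0 P1=- P2=NH4
Op 8: best P0=- P1=- P2=NH4
Op 9: best P0=- P1=- P2=NH4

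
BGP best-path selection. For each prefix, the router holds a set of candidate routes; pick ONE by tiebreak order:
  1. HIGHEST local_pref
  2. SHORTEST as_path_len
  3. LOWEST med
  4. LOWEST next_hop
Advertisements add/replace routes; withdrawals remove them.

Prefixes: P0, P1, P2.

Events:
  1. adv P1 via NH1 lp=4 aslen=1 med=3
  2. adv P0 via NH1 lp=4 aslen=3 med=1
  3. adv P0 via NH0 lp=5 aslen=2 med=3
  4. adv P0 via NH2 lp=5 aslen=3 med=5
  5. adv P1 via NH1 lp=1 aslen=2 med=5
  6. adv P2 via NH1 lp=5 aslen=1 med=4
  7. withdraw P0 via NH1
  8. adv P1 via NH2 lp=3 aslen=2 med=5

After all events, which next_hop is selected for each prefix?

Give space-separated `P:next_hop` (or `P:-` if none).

Answer: P0:NH0 P1:NH2 P2:NH1

Derivation:
Op 1: best P0=- P1=NH1 P2=-
Op 2: best P0=NH1 P1=NH1 P2=-
Op 3: best P0=NH0 P1=NH1 P2=-
Op 4: best P0=NH0 P1=NH1 P2=-
Op 5: best P0=NH0 P1=NH1 P2=-
Op 6: best P0=NH0 P1=NH1 P2=NH1
Op 7: best P0=NH0 P1=NH1 P2=NH1
Op 8: best P0=NH0 P1=NH2 P2=NH1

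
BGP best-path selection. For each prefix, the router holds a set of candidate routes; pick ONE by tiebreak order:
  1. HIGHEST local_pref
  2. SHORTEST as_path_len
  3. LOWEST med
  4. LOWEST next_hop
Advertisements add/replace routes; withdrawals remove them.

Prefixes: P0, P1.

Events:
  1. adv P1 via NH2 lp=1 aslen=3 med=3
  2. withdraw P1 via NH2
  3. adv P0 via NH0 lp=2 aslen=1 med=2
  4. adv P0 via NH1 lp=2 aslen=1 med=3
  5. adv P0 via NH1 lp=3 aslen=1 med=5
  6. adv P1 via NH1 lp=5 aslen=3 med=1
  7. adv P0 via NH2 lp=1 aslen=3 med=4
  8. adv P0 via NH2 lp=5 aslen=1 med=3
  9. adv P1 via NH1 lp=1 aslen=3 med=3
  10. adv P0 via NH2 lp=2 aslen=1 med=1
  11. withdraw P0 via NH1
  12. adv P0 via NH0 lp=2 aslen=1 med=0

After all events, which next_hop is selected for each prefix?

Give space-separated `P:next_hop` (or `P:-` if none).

Op 1: best P0=- P1=NH2
Op 2: best P0=- P1=-
Op 3: best P0=NH0 P1=-
Op 4: best P0=NH0 P1=-
Op 5: best P0=NH1 P1=-
Op 6: best P0=NH1 P1=NH1
Op 7: best P0=NH1 P1=NH1
Op 8: best P0=NH2 P1=NH1
Op 9: best P0=NH2 P1=NH1
Op 10: best P0=NH1 P1=NH1
Op 11: best P0=NH2 P1=NH1
Op 12: best P0=NH0 P1=NH1

Answer: P0:NH0 P1:NH1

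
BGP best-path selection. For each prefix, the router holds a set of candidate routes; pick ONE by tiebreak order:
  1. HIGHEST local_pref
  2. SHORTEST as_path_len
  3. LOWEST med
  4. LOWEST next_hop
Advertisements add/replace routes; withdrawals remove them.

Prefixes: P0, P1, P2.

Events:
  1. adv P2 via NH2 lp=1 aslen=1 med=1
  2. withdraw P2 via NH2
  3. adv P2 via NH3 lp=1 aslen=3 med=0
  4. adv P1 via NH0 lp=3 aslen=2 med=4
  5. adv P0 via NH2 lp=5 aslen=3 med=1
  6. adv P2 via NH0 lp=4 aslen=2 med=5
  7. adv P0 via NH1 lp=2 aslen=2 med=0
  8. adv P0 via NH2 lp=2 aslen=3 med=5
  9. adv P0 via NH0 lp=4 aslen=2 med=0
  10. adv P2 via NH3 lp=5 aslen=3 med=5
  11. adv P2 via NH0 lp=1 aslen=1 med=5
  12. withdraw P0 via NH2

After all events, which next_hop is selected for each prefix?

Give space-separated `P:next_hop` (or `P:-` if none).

Op 1: best P0=- P1=- P2=NH2
Op 2: best P0=- P1=- P2=-
Op 3: best P0=- P1=- P2=NH3
Op 4: best P0=- P1=NH0 P2=NH3
Op 5: best P0=NH2 P1=NH0 P2=NH3
Op 6: best P0=NH2 P1=NH0 P2=NH0
Op 7: best P0=NH2 P1=NH0 P2=NH0
Op 8: best P0=NH1 P1=NH0 P2=NH0
Op 9: best P0=NH0 P1=NH0 P2=NH0
Op 10: best P0=NH0 P1=NH0 P2=NH3
Op 11: best P0=NH0 P1=NH0 P2=NH3
Op 12: best P0=NH0 P1=NH0 P2=NH3

Answer: P0:NH0 P1:NH0 P2:NH3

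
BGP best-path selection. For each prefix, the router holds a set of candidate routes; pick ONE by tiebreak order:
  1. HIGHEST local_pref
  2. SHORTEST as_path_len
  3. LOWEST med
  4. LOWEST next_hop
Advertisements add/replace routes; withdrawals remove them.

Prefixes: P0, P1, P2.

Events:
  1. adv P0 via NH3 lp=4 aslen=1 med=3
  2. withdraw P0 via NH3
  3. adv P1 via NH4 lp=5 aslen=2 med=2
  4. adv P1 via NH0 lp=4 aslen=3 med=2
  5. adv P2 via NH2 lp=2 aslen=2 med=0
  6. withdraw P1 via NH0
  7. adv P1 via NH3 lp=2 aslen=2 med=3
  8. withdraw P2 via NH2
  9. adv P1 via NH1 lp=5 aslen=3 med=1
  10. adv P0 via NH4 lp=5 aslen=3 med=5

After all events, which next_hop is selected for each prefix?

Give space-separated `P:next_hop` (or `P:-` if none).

Answer: P0:NH4 P1:NH4 P2:-

Derivation:
Op 1: best P0=NH3 P1=- P2=-
Op 2: best P0=- P1=- P2=-
Op 3: best P0=- P1=NH4 P2=-
Op 4: best P0=- P1=NH4 P2=-
Op 5: best P0=- P1=NH4 P2=NH2
Op 6: best P0=- P1=NH4 P2=NH2
Op 7: best P0=- P1=NH4 P2=NH2
Op 8: best P0=- P1=NH4 P2=-
Op 9: best P0=- P1=NH4 P2=-
Op 10: best P0=NH4 P1=NH4 P2=-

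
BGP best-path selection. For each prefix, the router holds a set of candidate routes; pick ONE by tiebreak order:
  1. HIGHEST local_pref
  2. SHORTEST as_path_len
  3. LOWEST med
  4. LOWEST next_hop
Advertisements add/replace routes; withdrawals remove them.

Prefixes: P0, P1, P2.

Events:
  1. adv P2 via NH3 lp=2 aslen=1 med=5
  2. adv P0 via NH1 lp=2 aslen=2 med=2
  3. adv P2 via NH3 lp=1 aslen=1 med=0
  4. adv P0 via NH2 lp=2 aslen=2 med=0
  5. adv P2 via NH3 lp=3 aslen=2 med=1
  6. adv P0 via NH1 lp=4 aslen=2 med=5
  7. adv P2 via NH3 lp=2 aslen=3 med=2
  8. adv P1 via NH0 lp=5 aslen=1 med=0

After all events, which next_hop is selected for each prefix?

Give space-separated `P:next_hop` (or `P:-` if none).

Answer: P0:NH1 P1:NH0 P2:NH3

Derivation:
Op 1: best P0=- P1=- P2=NH3
Op 2: best P0=NH1 P1=- P2=NH3
Op 3: best P0=NH1 P1=- P2=NH3
Op 4: best P0=NH2 P1=- P2=NH3
Op 5: best P0=NH2 P1=- P2=NH3
Op 6: best P0=NH1 P1=- P2=NH3
Op 7: best P0=NH1 P1=- P2=NH3
Op 8: best P0=NH1 P1=NH0 P2=NH3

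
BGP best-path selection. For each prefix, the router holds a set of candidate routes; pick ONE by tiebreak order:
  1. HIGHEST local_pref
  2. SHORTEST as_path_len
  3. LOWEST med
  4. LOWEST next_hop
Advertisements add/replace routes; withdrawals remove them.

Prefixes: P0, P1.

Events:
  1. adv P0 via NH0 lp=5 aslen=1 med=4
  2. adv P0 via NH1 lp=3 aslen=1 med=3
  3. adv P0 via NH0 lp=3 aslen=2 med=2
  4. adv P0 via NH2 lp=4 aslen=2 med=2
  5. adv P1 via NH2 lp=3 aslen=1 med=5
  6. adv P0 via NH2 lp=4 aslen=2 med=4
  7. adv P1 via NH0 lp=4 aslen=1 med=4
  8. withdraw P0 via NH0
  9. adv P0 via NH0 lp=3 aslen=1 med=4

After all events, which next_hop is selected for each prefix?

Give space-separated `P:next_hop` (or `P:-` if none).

Answer: P0:NH2 P1:NH0

Derivation:
Op 1: best P0=NH0 P1=-
Op 2: best P0=NH0 P1=-
Op 3: best P0=NH1 P1=-
Op 4: best P0=NH2 P1=-
Op 5: best P0=NH2 P1=NH2
Op 6: best P0=NH2 P1=NH2
Op 7: best P0=NH2 P1=NH0
Op 8: best P0=NH2 P1=NH0
Op 9: best P0=NH2 P1=NH0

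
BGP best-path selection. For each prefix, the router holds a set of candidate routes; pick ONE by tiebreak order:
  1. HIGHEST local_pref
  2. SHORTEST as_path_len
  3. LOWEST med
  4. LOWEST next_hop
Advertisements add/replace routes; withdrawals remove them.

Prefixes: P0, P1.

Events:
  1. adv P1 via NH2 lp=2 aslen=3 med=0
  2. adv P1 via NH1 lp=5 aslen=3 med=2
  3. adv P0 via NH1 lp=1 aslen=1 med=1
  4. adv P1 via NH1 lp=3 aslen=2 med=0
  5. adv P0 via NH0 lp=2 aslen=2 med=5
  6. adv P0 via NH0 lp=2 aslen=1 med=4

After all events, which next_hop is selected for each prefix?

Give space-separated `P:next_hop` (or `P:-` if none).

Op 1: best P0=- P1=NH2
Op 2: best P0=- P1=NH1
Op 3: best P0=NH1 P1=NH1
Op 4: best P0=NH1 P1=NH1
Op 5: best P0=NH0 P1=NH1
Op 6: best P0=NH0 P1=NH1

Answer: P0:NH0 P1:NH1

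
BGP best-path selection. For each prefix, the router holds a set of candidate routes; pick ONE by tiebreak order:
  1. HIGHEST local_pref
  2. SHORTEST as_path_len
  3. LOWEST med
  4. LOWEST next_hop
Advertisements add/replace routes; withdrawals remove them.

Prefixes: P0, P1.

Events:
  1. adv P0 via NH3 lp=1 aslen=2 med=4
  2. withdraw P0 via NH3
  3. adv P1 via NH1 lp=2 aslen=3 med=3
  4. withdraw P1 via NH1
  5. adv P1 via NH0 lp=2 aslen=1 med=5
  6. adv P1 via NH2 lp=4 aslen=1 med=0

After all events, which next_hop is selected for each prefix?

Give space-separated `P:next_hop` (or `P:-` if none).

Op 1: best P0=NH3 P1=-
Op 2: best P0=- P1=-
Op 3: best P0=- P1=NH1
Op 4: best P0=- P1=-
Op 5: best P0=- P1=NH0
Op 6: best P0=- P1=NH2

Answer: P0:- P1:NH2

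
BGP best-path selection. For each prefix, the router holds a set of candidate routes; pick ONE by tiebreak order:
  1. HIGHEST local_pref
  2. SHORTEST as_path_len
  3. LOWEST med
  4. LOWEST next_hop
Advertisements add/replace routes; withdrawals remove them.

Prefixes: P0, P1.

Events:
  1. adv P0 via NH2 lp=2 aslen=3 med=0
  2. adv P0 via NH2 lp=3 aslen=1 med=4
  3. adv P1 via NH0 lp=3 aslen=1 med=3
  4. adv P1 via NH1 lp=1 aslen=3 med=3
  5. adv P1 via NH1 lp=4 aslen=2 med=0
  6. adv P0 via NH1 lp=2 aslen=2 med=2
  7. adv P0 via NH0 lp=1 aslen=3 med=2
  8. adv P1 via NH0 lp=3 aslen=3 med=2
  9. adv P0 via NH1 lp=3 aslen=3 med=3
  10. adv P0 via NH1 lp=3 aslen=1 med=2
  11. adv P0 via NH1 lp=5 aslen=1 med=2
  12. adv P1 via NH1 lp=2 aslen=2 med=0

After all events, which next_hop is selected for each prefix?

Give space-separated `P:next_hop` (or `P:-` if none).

Answer: P0:NH1 P1:NH0

Derivation:
Op 1: best P0=NH2 P1=-
Op 2: best P0=NH2 P1=-
Op 3: best P0=NH2 P1=NH0
Op 4: best P0=NH2 P1=NH0
Op 5: best P0=NH2 P1=NH1
Op 6: best P0=NH2 P1=NH1
Op 7: best P0=NH2 P1=NH1
Op 8: best P0=NH2 P1=NH1
Op 9: best P0=NH2 P1=NH1
Op 10: best P0=NH1 P1=NH1
Op 11: best P0=NH1 P1=NH1
Op 12: best P0=NH1 P1=NH0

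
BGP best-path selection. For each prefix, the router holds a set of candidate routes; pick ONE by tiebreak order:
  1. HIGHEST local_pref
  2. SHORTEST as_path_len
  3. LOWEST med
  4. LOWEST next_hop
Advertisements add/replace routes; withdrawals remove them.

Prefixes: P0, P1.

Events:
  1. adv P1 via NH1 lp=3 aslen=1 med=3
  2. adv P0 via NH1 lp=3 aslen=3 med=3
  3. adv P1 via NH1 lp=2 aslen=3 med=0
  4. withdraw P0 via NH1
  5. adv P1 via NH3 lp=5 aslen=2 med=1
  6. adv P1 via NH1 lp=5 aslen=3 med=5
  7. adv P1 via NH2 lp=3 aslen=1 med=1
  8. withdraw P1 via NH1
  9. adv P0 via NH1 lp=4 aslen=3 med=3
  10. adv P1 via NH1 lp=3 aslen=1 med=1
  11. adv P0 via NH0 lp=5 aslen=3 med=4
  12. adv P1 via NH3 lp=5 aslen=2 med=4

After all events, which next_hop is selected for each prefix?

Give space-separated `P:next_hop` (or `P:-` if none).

Answer: P0:NH0 P1:NH3

Derivation:
Op 1: best P0=- P1=NH1
Op 2: best P0=NH1 P1=NH1
Op 3: best P0=NH1 P1=NH1
Op 4: best P0=- P1=NH1
Op 5: best P0=- P1=NH3
Op 6: best P0=- P1=NH3
Op 7: best P0=- P1=NH3
Op 8: best P0=- P1=NH3
Op 9: best P0=NH1 P1=NH3
Op 10: best P0=NH1 P1=NH3
Op 11: best P0=NH0 P1=NH3
Op 12: best P0=NH0 P1=NH3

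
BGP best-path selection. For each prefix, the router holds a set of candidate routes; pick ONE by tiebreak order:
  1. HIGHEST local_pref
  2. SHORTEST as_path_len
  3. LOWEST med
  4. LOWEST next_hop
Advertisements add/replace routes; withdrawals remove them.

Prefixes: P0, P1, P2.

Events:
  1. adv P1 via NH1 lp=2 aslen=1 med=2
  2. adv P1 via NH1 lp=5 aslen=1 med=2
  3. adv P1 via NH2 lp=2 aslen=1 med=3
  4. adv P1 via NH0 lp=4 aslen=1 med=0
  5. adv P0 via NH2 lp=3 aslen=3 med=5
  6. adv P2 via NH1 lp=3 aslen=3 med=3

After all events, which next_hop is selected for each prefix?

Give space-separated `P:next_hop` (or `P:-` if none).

Answer: P0:NH2 P1:NH1 P2:NH1

Derivation:
Op 1: best P0=- P1=NH1 P2=-
Op 2: best P0=- P1=NH1 P2=-
Op 3: best P0=- P1=NH1 P2=-
Op 4: best P0=- P1=NH1 P2=-
Op 5: best P0=NH2 P1=NH1 P2=-
Op 6: best P0=NH2 P1=NH1 P2=NH1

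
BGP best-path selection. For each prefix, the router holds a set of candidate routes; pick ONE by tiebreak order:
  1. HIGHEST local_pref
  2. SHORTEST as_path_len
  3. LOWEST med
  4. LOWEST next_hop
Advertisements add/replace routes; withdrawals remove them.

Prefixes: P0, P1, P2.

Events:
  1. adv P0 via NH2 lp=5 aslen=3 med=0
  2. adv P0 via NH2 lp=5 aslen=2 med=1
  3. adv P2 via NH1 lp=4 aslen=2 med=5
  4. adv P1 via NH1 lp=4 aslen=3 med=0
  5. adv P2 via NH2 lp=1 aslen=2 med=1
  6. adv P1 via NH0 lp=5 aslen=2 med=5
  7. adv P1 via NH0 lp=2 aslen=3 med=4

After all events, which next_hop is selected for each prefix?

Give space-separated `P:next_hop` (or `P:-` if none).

Op 1: best P0=NH2 P1=- P2=-
Op 2: best P0=NH2 P1=- P2=-
Op 3: best P0=NH2 P1=- P2=NH1
Op 4: best P0=NH2 P1=NH1 P2=NH1
Op 5: best P0=NH2 P1=NH1 P2=NH1
Op 6: best P0=NH2 P1=NH0 P2=NH1
Op 7: best P0=NH2 P1=NH1 P2=NH1

Answer: P0:NH2 P1:NH1 P2:NH1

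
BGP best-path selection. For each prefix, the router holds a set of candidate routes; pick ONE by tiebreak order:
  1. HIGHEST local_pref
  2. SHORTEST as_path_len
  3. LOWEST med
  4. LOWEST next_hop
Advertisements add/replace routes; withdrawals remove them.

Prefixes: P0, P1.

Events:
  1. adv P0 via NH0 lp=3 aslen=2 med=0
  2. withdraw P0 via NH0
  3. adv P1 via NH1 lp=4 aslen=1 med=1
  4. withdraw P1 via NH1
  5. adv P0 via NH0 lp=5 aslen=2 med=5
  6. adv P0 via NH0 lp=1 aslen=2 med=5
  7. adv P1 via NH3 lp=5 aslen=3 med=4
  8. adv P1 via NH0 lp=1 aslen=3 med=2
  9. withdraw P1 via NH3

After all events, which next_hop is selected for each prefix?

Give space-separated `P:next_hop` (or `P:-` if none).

Answer: P0:NH0 P1:NH0

Derivation:
Op 1: best P0=NH0 P1=-
Op 2: best P0=- P1=-
Op 3: best P0=- P1=NH1
Op 4: best P0=- P1=-
Op 5: best P0=NH0 P1=-
Op 6: best P0=NH0 P1=-
Op 7: best P0=NH0 P1=NH3
Op 8: best P0=NH0 P1=NH3
Op 9: best P0=NH0 P1=NH0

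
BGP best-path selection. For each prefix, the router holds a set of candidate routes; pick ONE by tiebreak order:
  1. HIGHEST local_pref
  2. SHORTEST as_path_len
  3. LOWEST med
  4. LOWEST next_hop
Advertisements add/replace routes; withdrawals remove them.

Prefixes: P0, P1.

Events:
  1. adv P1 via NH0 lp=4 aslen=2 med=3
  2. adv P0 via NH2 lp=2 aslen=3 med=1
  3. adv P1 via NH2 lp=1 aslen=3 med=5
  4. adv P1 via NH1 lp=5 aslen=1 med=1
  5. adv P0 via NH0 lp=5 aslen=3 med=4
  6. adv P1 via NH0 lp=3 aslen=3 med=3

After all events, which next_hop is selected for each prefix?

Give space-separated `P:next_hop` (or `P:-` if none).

Answer: P0:NH0 P1:NH1

Derivation:
Op 1: best P0=- P1=NH0
Op 2: best P0=NH2 P1=NH0
Op 3: best P0=NH2 P1=NH0
Op 4: best P0=NH2 P1=NH1
Op 5: best P0=NH0 P1=NH1
Op 6: best P0=NH0 P1=NH1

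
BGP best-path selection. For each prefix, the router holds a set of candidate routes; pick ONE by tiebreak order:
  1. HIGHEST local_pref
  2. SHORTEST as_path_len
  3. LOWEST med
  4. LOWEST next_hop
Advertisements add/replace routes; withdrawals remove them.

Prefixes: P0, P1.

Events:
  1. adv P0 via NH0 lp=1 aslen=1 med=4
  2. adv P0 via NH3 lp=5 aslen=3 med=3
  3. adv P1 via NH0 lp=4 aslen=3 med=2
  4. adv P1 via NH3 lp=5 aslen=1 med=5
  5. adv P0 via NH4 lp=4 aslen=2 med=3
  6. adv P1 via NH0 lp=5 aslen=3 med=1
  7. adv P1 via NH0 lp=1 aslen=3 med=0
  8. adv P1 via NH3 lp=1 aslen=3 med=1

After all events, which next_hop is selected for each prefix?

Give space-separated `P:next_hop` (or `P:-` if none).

Answer: P0:NH3 P1:NH0

Derivation:
Op 1: best P0=NH0 P1=-
Op 2: best P0=NH3 P1=-
Op 3: best P0=NH3 P1=NH0
Op 4: best P0=NH3 P1=NH3
Op 5: best P0=NH3 P1=NH3
Op 6: best P0=NH3 P1=NH3
Op 7: best P0=NH3 P1=NH3
Op 8: best P0=NH3 P1=NH0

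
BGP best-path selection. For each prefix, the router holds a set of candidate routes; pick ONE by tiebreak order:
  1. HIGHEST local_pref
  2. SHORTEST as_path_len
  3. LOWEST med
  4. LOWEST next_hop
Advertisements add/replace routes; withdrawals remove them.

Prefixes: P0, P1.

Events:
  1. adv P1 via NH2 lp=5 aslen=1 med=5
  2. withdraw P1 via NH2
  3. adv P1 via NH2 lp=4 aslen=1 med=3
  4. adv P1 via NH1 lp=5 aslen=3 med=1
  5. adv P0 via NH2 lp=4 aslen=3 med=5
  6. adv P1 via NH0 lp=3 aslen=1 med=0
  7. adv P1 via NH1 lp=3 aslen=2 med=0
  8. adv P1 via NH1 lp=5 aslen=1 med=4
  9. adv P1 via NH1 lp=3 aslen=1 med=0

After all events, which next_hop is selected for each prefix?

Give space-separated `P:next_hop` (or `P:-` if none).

Answer: P0:NH2 P1:NH2

Derivation:
Op 1: best P0=- P1=NH2
Op 2: best P0=- P1=-
Op 3: best P0=- P1=NH2
Op 4: best P0=- P1=NH1
Op 5: best P0=NH2 P1=NH1
Op 6: best P0=NH2 P1=NH1
Op 7: best P0=NH2 P1=NH2
Op 8: best P0=NH2 P1=NH1
Op 9: best P0=NH2 P1=NH2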